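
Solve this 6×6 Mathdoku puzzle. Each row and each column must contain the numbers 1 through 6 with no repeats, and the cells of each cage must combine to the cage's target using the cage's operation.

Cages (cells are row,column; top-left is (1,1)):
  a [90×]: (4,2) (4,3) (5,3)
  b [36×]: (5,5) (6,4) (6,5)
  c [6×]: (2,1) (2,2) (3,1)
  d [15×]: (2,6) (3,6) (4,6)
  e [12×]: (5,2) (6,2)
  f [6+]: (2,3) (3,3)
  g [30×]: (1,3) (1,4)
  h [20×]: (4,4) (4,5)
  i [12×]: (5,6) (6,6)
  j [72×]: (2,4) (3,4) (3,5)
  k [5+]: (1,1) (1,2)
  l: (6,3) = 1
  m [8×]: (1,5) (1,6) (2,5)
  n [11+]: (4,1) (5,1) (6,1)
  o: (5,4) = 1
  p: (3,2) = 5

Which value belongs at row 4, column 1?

2

Cage p is given, so (3,2) = 5.
Cage o is a single given cell, so (5,4) = 1.
Cage l is given, so (6,3) = 1.
The only place for 5 in row 2 is (2,6).
In row 4, 2 can only go at (4,1), so (4,1) = 2.
In row 1, 3 can only go at (1,1), so (1,1) = 3.
The two cells of cage k must have sum 5; hence (1,2) = 2.
The 3 cells of cage c must have product 6, which forces (2,1) = 6.
Cage c has product 6, leaving (2,2) = 1.
3 is placed in column 1, which forces (3,1) = 1.
Row 3 already has 1, so (3,6) = 3.
Column 6 now contains 3, so (4,6) = 1.
Cage m has product 8, so (1,5) = 1.
1 is placed in column 6, leaving (1,6) = 4.
The 3 cells of cage j must have product 72, leaving (2,4) = 3.
Cage m needs product 8; hence (2,5) = 2.
Row 2 now contains 2, so (2,3) = 4.
Cage f's pair has sum 6, so (3,3) = 2.
Cage b has product 36, so (6,4) = 2.
Row 6 already has 2, leaving (6,6) = 6.
Cage b needs product 36, so (5,5) = 6.
Column 6 already has 6; hence (5,6) = 2.
Row 6 now contains 6, leaving (6,5) = 3.
The 3 cells of cage j must have product 72, leaving (3,4) = 6.
Column 5 now contains 6; hence (3,5) = 4.
4 is placed in column 5, so (4,5) = 5.
Cage e's pair has product 12, leaving (5,2) = 3.
Row 5 already has 3, leaving (5,3) = 5.
3 is placed in row 6; hence (6,2) = 4.
Column 3 already has 5; hence (1,3) = 6.
Column 4 already has 6, leaving (1,4) = 5.
Column 2 already has 3, which forces (4,2) = 6.
Cage a has product 90, leaving (4,3) = 3.
Row 4 now contains 5, which forces (4,4) = 4.
Row 5 now contains 5; hence (5,1) = 4.
4 is placed in row 6; hence (6,1) = 5.
Filled in: 3 2 6 5 1 4 / 6 1 4 3 2 5 / 1 5 2 6 4 3 / 2 6 3 4 5 1 / 4 3 5 1 6 2 / 5 4 1 2 3 6.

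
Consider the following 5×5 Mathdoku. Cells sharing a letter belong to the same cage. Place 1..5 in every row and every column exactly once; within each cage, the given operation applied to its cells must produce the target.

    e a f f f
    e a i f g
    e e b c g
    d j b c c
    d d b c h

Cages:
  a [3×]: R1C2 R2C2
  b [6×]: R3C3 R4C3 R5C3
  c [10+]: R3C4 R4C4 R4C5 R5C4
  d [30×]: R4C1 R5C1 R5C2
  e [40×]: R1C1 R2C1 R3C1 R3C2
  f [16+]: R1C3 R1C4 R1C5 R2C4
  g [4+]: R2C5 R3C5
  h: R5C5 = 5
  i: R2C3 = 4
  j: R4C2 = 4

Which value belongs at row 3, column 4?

3

Cage i is given; hence R2C3 = 4.
4 is placed in row 2, which forces R2C4 = 5.
Cage j is given, so R4C2 = 4.
Cage h is given, which forces R5C5 = 5.
The 4 cells of cage f must have sum 16; hence R1C3 = 5.
Cage d needs product 30, leaving R4C1 = 5.
Cage e needs product 40; hence R3C2 = 5.
In row 1, 3 can only go at R1C2, so R1C2 = 3.
Column 2 now contains 3, which forces R2C2 = 1.
Row 2 now contains 1, so R2C5 = 3.
Column 5 already has 3, leaving R3C5 = 1.
1 is placed in column 5, so R4C5 = 2.
Cage d has product 30, leaving R5C1 = 3.
Column 2 now contains 3; hence R5C2 = 2.
2 is placed in row 5, leaving R5C3 = 1.
1 is placed in row 5, which forces R5C4 = 4.
The 4 cells of cage e must have product 40, which forces R1C1 = 1.
4 is placed in column 4, so R1C4 = 2.
Column 5 already has 2, leaving R1C5 = 4.
Row 2 now contains 1; hence R2C1 = 2.
Cage e has product 40, so R3C1 = 4.
Cage b has product 6, leaving R3C3 = 2.
Cage c has sum 10, leaving R3C4 = 3.
Column 3 now contains 1, which forces R4C3 = 3.
The 4 cells of cage c must have sum 10, which forces R4C4 = 1.
Completed grid: 1 3 5 2 4 / 2 1 4 5 3 / 4 5 2 3 1 / 5 4 3 1 2 / 3 2 1 4 5.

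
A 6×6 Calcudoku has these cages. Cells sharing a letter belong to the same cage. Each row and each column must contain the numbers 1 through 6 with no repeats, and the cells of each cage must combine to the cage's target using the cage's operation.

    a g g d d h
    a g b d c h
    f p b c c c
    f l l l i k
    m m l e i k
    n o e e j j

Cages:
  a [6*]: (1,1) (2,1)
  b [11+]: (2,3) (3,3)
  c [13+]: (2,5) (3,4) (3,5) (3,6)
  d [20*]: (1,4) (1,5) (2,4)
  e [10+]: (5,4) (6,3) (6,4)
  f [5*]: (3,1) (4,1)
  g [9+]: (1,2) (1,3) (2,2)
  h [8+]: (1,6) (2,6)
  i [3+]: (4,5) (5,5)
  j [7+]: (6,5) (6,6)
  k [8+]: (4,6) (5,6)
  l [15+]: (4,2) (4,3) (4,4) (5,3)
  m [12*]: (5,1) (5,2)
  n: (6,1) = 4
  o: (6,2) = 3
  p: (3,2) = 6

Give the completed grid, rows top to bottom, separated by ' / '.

2 1 3 4 5 6 / 3 5 6 1 4 2 / 1 6 5 2 3 4 / 5 4 1 6 2 3 / 6 2 4 3 1 5 / 4 3 2 5 6 1

Cage p is a single given cell, which forces (3,2) = 6.
6 is placed in row 3, leaving (3,3) = 5.
Cage n is a single given cell, so (6,1) = 4.
O is a freebie; hence (6,2) = 3.
Column 3 already has 5, which forces (2,3) = 6.
5 is placed in row 3, leaving (3,1) = 1.
Cage f's pair has product 5, leaving (4,1) = 5.
Cage c has sum 13; hence (2,5) = 4.
Cage l needs sum 15; hence (4,4) = 6.
Column 4 already has 6, which forces (6,4) = 5.
Cage d needs product 20, so (1,4) = 4.
Cage d needs product 20, so (1,5) = 5.
Cage d needs product 20, leaving (2,4) = 1.
4 is placed in column 4, which forces (5,4) = 3.
Row 1 now contains 5, which forces (1,2) = 1.
Cage g has sum 9, leaving (1,3) = 3.
Row 1 now contains 3, which forces (1,6) = 6.
Cage g needs sum 9, so (2,2) = 5.
5 is placed in row 2, leaving (2,6) = 2.
3 is placed in column 4, so (3,4) = 2.
The 4 cells of cage c must have sum 13, leaving (3,5) = 3.
Cage c needs sum 13, leaving (3,6) = 4.
Column 3 already has 3; hence (4,3) = 1.
Row 4 now contains 1; hence (4,5) = 2.
Column 6 now contains 2, so (4,6) = 3.
Row 5 already has 3, which forces (5,1) = 6.
Cage m needs two cells with product 12; hence (5,2) = 2.
2 is placed in row 5, so (5,3) = 4.
Column 5 now contains 2, leaving (5,5) = 1.
Column 6 already has 6, which forces (5,6) = 5.
Cage e has sum 10; hence (6,3) = 2.
1 is placed in column 5, so (6,5) = 6.
Column 6 already has 6, leaving (6,6) = 1.
Row 1 now contains 3, which forces (1,1) = 2.
2 is placed in row 2, which forces (2,1) = 3.
Row 4 already has 2, which forces (4,2) = 4.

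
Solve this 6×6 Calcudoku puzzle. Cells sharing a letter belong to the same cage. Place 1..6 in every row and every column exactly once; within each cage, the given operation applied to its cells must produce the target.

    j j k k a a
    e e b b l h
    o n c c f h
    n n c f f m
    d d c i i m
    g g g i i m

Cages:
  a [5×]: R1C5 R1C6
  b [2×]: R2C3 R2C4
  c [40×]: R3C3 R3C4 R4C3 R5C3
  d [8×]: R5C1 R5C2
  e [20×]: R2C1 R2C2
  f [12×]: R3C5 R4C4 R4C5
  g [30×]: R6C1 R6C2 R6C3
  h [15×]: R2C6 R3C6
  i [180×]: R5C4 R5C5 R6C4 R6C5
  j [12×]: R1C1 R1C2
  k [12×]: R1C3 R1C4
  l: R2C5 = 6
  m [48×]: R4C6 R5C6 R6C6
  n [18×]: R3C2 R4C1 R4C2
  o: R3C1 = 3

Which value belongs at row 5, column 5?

3

Cage l is given; hence R2C5 = 6.
Cage o is given, so R3C1 = 3.
3 is placed in row 3, leaving R3C6 = 5.
Cage a needs two cells with product 5; hence R1C5 = 5.
5 is placed in column 6, so R1C6 = 1.
5 is placed in column 6; hence R2C6 = 3.
The 3 cells of cage n must have product 18, leaving R4C2 = 3.
Cage f has product 12, leaving R4C4 = 6.
Cage n has product 18, so R3C2 = 6.
6 is placed in row 4; hence R4C1 = 1.
1 is placed in row 4, so R4C5 = 2.
Row 4 now contains 2, leaving R4C6 = 4.
Cage j's pair has product 12, leaving R1C1 = 6.
Column 2 now contains 6, which forces R1C2 = 2.
Column 5 already has 2; hence R3C5 = 1.
Row 4 already has 4, which forces R4C3 = 5.
2 is placed in column 2, leaving R5C2 = 4.
Row 5 now contains 4, which forces R5C5 = 3.
3 is placed in column 5, which forces R6C5 = 4.
Cage e's pair has product 20; hence R2C1 = 4.
Column 2 already has 4; hence R2C2 = 5.
Row 5 now contains 4, so R5C1 = 2.
The 4 cells of cage c must have product 40; hence R5C3 = 1.
Row 5 already has 3, so R5C4 = 5.
2 is placed in row 5, leaving R5C6 = 6.
Column 1 now contains 2; hence R6C1 = 5.
Column 2 already has 5, which forces R6C2 = 1.
The 4 cells of cage i must have product 180, which forces R6C4 = 3.
Column 6 already has 6, leaving R6C6 = 2.
The two cells of cage k must have product 12, which forces R1C3 = 3.
3 is placed in column 4, which forces R1C4 = 4.
Column 3 now contains 1; hence R2C3 = 2.
Cage b's pair has product 2, which forces R2C4 = 1.
2 is placed in column 3, leaving R3C3 = 4.
4 is placed in column 4, so R3C4 = 2.
Row 6 already has 3, leaving R6C3 = 6.
The full grid is 6 2 3 4 5 1 / 4 5 2 1 6 3 / 3 6 4 2 1 5 / 1 3 5 6 2 4 / 2 4 1 5 3 6 / 5 1 6 3 4 2.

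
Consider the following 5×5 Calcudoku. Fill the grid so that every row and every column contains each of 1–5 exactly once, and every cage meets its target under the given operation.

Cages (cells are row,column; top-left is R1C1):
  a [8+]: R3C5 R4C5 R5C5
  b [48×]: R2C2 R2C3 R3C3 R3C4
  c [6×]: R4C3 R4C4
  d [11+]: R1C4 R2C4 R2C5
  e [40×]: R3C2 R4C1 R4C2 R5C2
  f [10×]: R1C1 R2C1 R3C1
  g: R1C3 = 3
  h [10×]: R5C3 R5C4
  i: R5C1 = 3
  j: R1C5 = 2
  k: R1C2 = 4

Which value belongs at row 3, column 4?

Cage k is given; hence R1C2 = 4.
Cage g is a single given cell, so R1C3 = 3.
J is a freebie, so R1C5 = 2.
Column 3 now contains 3, leaving R4C3 = 2.
Row 4 already has 2, leaving R4C4 = 3.
Cage i is given, so R5C1 = 3.
Column 3 now contains 2, which forces R5C3 = 5.
Row 5 already has 5, so R5C4 = 2.
Row 1 now contains 2, which forces R1C4 = 5.
Cage b has product 48; hence R2C2 = 3.
Cage b needs product 48, which forces R2C3 = 4.
The 3 cells of cage d must have sum 11; hence R2C4 = 1.
Cage d has sum 11; hence R2C5 = 5.
The 4 cells of cage e must have product 40, which forces R3C2 = 2.
The 4 cells of cage b must have product 48, leaving R3C3 = 1.
Cage b needs product 48, leaving R3C4 = 4.
Cage a needs sum 8, leaving R3C5 = 3.
Cage e has product 40, so R4C1 = 4.
Cage e needs product 40, leaving R4C2 = 5.
Row 4 now contains 4, which forces R4C5 = 1.
Row 5 already has 2, so R5C2 = 1.
1 is placed in column 5, leaving R5C5 = 4.
Row 1 already has 5, leaving R1C1 = 1.
5 is placed in row 2, which forces R2C1 = 2.
Row 3 already has 1, which forces R3C1 = 5.
The full grid is 1 4 3 5 2 / 2 3 4 1 5 / 5 2 1 4 3 / 4 5 2 3 1 / 3 1 5 2 4.

4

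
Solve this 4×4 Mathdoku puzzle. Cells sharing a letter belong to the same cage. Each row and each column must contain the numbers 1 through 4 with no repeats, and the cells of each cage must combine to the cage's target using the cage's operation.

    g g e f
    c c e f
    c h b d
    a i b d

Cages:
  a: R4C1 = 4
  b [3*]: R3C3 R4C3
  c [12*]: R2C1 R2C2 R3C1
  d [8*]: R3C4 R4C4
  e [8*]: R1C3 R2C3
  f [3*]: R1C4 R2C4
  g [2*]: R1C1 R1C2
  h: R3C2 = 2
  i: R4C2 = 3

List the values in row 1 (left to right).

Cage h is a single given cell, so R3C2 = 2.
Row 3 already has 2, leaving R3C4 = 4.
Cage a is a single given cell, which forces R4C1 = 4.
Cage i is given, leaving R4C2 = 3.
Row 4 now contains 3, which forces R4C3 = 1.
Column 4 now contains 4; hence R4C4 = 2.
Cage g's pair has product 2, leaving R1C1 = 2.
Column 2 now contains 2, leaving R1C2 = 1.
2 is placed in row 1, which forces R1C3 = 4.
1 is placed in row 1, so R1C4 = 3.
Cage c has product 12; hence R2C2 = 4.
4 is placed in column 3, which forces R2C3 = 2.
3 is placed in column 4, so R2C4 = 1.
Column 3 already has 1, leaving R3C3 = 3.
Row 2 now contains 1, which forces R2C1 = 3.
Row 3 already has 3, which forces R3C1 = 1.
Completed grid: 2 1 4 3 / 3 4 2 1 / 1 2 3 4 / 4 3 1 2.

2 1 4 3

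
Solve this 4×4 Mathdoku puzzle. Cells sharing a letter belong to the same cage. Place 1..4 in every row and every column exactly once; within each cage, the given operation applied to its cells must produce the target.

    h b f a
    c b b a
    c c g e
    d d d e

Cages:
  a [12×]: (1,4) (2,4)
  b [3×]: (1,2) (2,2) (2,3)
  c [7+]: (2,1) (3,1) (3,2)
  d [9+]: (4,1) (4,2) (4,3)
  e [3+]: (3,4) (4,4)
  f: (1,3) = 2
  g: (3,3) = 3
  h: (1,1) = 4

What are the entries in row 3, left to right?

H is a freebie, so (1,1) = 4.
The 3 cells of cage b must have product 3, which forces (1,2) = 1.
Cage f is a single given cell, leaving (1,3) = 2.
Row 1 now contains 4, leaving (1,4) = 3.
Cage b has product 3, leaving (2,2) = 3.
The 3 cells of cage b must have product 3, leaving (2,3) = 1.
3 is placed in column 4; hence (2,4) = 4.
Cage g is given, leaving (3,3) = 3.
Column 3 already has 3; hence (4,3) = 4.
1 is placed in row 2, so (2,1) = 2.
Cage c has sum 7; hence (3,1) = 1.
Cage c has sum 7, leaving (3,2) = 4.
Row 3 now contains 1, leaving (3,4) = 2.
Cage d needs sum 9, leaving (4,1) = 3.
Row 4 now contains 4, so (4,2) = 2.
2 is placed in column 4, so (4,4) = 1.
The full grid is 4 1 2 3 / 2 3 1 4 / 1 4 3 2 / 3 2 4 1.

1 4 3 2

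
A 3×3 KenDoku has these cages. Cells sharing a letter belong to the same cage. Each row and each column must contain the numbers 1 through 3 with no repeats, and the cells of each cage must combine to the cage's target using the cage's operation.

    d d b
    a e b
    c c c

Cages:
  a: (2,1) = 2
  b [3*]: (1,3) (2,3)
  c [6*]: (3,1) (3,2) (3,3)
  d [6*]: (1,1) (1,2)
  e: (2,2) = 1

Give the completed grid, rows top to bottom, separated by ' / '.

Cage a is a single given cell, so (2,1) = 2.
Cage e is given, so (2,2) = 1.
Row 2 now contains 1, leaving (2,3) = 3.
2 is placed in column 1, leaving (1,1) = 3.
The two cells of cage d must have product 6, so (1,2) = 2.
Column 3 already has 3; hence (1,3) = 1.
Column 1 now contains 3; hence (3,1) = 1.
2 is placed in column 2, which forces (3,2) = 3.
Column 3 already has 1, so (3,3) = 2.

3 2 1 / 2 1 3 / 1 3 2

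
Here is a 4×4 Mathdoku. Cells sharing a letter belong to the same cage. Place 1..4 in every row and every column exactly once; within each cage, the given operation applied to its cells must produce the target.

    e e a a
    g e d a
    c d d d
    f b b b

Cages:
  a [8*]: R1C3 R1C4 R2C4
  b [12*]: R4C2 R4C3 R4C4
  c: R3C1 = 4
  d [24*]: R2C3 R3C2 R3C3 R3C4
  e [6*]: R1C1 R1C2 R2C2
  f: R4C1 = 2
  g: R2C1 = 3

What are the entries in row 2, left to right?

3 2 4 1

Cage g is given, which forces R2C1 = 3.
C is a freebie, which forces R3C1 = 4.
F is a freebie, which forces R4C1 = 2.
Column 1 now contains 2; hence R1C1 = 1.
Cage e needs product 6, leaving R1C2 = 3.
Cage e needs product 6, leaving R2C2 = 2.
Cage d has product 24, so R2C3 = 4.
Row 2 already has 4, so R2C4 = 1.
Column 2 already has 2, leaving R3C2 = 1.
Column 2 now contains 1, leaving R4C2 = 4.
Row 4 already has 4; hence R4C4 = 3.
4 is placed in column 3, leaving R1C3 = 2.
The 3 cells of cage a must have product 8, which forces R1C4 = 4.
The 4 cells of cage d must have product 24, so R3C3 = 3.
3 is placed in column 4; hence R3C4 = 2.
Row 4 already has 3; hence R4C3 = 1.
Filled in: 1 3 2 4 / 3 2 4 1 / 4 1 3 2 / 2 4 1 3.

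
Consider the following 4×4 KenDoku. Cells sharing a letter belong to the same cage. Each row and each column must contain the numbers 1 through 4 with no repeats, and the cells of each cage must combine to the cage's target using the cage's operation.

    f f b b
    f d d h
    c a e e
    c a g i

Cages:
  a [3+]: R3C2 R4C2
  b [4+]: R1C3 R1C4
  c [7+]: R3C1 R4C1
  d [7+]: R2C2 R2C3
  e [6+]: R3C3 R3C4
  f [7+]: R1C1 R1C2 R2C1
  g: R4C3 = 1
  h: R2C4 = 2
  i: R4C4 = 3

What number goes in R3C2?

1

Cage h is given, which forces R2C4 = 2.
Column 4 now contains 2, which forces R3C4 = 4.
Cage g is a single given cell, leaving R4C3 = 1.
I is a freebie, leaving R4C4 = 3.
Column 3 now contains 1, leaving R1C3 = 3.
Column 4 already has 3, so R1C4 = 1.
Column 3 now contains 3, so R2C3 = 4.
4 is placed in row 3, so R3C1 = 3.
Cage a needs two cells with sum 3, leaving R3C2 = 1.
4 is placed in row 3; hence R3C3 = 2.
Row 4 now contains 3, leaving R4C1 = 4.
Row 4 now contains 1, which forces R4C2 = 2.
Column 1 now contains 4; hence R1C1 = 2.
2 is placed in column 2, so R1C2 = 4.
3 is placed in column 1; hence R2C1 = 1.
Row 2 now contains 4, so R2C2 = 3.
Filled in: 2 4 3 1 / 1 3 4 2 / 3 1 2 4 / 4 2 1 3.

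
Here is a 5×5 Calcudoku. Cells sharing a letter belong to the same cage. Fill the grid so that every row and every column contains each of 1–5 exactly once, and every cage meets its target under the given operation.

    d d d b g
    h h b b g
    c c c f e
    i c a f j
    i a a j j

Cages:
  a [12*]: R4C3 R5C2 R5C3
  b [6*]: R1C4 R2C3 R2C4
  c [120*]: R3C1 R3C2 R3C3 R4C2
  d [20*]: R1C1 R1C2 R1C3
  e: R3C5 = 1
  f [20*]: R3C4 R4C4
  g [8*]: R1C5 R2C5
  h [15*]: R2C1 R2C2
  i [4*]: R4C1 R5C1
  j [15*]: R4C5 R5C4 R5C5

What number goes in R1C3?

4

Cage e is a single given cell, leaving R3C5 = 1.
Cage j has product 15, leaving R5C4 = 1.
Cage b needs product 6, so R2C3 = 1.
Cage i's pair has product 4, leaving R4C1 = 1.
Column 3 already has 1; hence R4C3 = 2.
1 is placed in row 5, which forces R5C1 = 4.
Row 5 already has 4; hence R5C3 = 3.
3 is placed in row 5, which forces R5C5 = 5.
4 is placed in column 1; hence R1C1 = 5.
Cage d needs product 20, so R1C2 = 1.
Cage d needs product 20, which forces R1C3 = 4.
Row 1 already has 4, leaving R1C5 = 2.
Column 1 already has 5, so R2C1 = 3.
3 is placed in row 2, so R2C2 = 5.
3 is placed in row 2; hence R2C4 = 2.
2 is placed in column 5, which forces R2C5 = 4.
Column 1 now contains 3, so R3C1 = 2.
Column 3 already has 4, so R3C3 = 5.
Row 3 already has 5, leaving R3C4 = 4.
Column 4 already has 4, so R4C4 = 5.
Column 5 already has 5, which forces R4C5 = 3.
3 is placed in row 5, which forces R5C2 = 2.
Row 1 now contains 2, leaving R1C4 = 3.
4 is placed in row 3, leaving R3C2 = 3.
Row 4 now contains 3; hence R4C2 = 4.
Completed grid: 5 1 4 3 2 / 3 5 1 2 4 / 2 3 5 4 1 / 1 4 2 5 3 / 4 2 3 1 5.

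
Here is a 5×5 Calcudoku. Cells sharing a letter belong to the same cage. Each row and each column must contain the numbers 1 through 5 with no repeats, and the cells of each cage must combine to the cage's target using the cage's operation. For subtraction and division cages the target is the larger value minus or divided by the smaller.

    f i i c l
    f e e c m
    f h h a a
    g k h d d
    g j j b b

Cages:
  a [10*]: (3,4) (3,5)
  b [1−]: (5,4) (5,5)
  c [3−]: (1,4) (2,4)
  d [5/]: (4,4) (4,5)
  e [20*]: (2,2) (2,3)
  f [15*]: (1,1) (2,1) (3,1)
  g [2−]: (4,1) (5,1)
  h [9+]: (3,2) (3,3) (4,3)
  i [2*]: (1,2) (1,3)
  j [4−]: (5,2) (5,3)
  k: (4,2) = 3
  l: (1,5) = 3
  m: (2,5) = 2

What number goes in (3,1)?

1

L is a freebie, which forces (1,5) = 3.
Cage m is given, leaving (2,5) = 2.
2 is placed in column 5; hence (3,5) = 5.
K is a freebie, so (4,2) = 3.
5 is placed in column 5; hence (4,5) = 1.
1 is placed in column 5, leaving (5,5) = 4.
Row 3 now contains 5; hence (3,4) = 2.
1 is placed in row 4; hence (4,4) = 5.
Column 4 now contains 5, leaving (5,4) = 3.
The 3 cells of cage h must have sum 9, so (3,2) = 4.
Row 4 now contains 5, which forces (4,1) = 4.
Row 4 already has 4; hence (4,3) = 2.
Row 5 already has 3, so (5,1) = 2.
Cage i's pair has product 2, leaving (1,2) = 2.
Column 3 already has 2, leaving (1,3) = 1.
Row 1 already has 1, which forces (1,4) = 4.
Column 2 now contains 4, leaving (2,2) = 5.
Cage e needs two cells with product 20; hence (2,3) = 4.
Column 4 already has 4; hence (2,4) = 1.
Cage h has sum 9, so (3,3) = 3.
5 is placed in column 2, so (5,2) = 1.
1 is placed in column 3; hence (5,3) = 5.
Row 1 already has 1, which forces (1,1) = 5.
1 is placed in row 2, leaving (2,1) = 3.
3 is placed in row 3, so (3,1) = 1.
Completed grid: 5 2 1 4 3 / 3 5 4 1 2 / 1 4 3 2 5 / 4 3 2 5 1 / 2 1 5 3 4.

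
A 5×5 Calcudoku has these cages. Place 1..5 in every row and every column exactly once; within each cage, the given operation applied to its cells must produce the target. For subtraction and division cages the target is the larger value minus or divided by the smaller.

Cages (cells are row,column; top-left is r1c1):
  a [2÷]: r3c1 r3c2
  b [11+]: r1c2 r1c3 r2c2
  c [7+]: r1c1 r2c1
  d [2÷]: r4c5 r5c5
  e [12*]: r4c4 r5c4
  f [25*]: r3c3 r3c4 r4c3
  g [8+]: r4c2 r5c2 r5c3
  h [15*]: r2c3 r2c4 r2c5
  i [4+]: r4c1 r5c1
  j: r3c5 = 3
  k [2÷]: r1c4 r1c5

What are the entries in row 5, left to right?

Cage f needs product 25, so r3c3 = 1.
The 3 cells of cage f must have product 25; hence r3c4 = 5.
Cage j is a single given cell, leaving r3c5 = 3.
Cage f has product 25, which forces r4c3 = 5.
Column 3 already has 5, which forces r2c3 = 3.
Cage h has product 15, leaving r2c4 = 1.
Cage h has product 15, which forces r2c5 = 5.
In row 1, 1 can only go at r1c5, so r1c5 = 1.
The two cells of cage k must have quotient 2; hence r1c4 = 2.
Row 1 already has 2; hence r1c3 = 4.
Column 3 now contains 4, which forces r5c3 = 2.
Row 5 now contains 2, which forces r5c5 = 4.
The 3 cells of cage g must have sum 8, leaving r4c2 = 1.
Cage e's pair has product 12, leaving r4c4 = 4.
Column 5 now contains 4; hence r4c5 = 2.
Cage g has sum 8, so r5c2 = 5.
Row 5 already has 4, which forces r5c4 = 3.
Column 2 now contains 5, so r1c2 = 3.
Cage b has sum 11, which forces r2c2 = 4.
4 is placed in column 2, so r3c2 = 2.
Row 4 already has 1, leaving r4c1 = 3.
3 is placed in row 5, so r5c1 = 1.
Row 1 already has 3; hence r1c1 = 5.
Row 2 now contains 4; hence r2c1 = 2.
Row 3 now contains 2, leaving r3c1 = 4.
Filled in: 5 3 4 2 1 / 2 4 3 1 5 / 4 2 1 5 3 / 3 1 5 4 2 / 1 5 2 3 4.

1 5 2 3 4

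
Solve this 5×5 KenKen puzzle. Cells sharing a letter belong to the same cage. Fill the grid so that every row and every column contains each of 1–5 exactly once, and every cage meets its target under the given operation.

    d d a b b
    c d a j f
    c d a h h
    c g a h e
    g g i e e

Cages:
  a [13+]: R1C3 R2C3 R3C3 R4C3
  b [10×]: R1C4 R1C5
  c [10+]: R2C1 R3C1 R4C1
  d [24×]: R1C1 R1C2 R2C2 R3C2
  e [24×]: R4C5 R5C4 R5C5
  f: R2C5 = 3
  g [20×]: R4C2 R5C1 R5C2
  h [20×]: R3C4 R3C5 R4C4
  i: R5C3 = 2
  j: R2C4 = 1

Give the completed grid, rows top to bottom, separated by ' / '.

Cage j is given; hence R2C4 = 1.
F is a freebie; hence R2C5 = 3.
Cage i is a single given cell, which forces R5C3 = 2.
Row 5 now contains 2, so R5C5 = 4.
The 3 cells of cage g must have product 20, so R4C2 = 4.
Column 5 now contains 4, leaving R4C5 = 2.
Row 5 already has 4, leaving R5C4 = 3.
Cage d needs product 24, which forces R1C1 = 4.
Cage b's pair has product 10, which forces R1C4 = 2.
Column 5 now contains 2, so R1C5 = 5.
Column 2 now contains 4; hence R2C2 = 2.
Cage h needs product 20, which forces R3C4 = 4.
Column 5 now contains 2, so R3C5 = 1.
2 is placed in row 4; hence R4C4 = 5.
Cage d has product 24, which forces R1C2 = 1.
1 is placed in row 1, which forces R1C3 = 3.
2 is placed in row 2, which forces R2C1 = 5.
Cage a has sum 13, leaving R2C3 = 4.
Cage c needs sum 10; hence R3C1 = 2.
1 is placed in row 3; hence R3C2 = 3.
Cage a needs sum 13, so R3C3 = 5.
Cage c needs sum 10, which forces R4C1 = 3.
3 is placed in column 3, leaving R4C3 = 1.
Column 1 already has 5; hence R5C1 = 1.
Column 2 now contains 1; hence R5C2 = 5.

4 1 3 2 5 / 5 2 4 1 3 / 2 3 5 4 1 / 3 4 1 5 2 / 1 5 2 3 4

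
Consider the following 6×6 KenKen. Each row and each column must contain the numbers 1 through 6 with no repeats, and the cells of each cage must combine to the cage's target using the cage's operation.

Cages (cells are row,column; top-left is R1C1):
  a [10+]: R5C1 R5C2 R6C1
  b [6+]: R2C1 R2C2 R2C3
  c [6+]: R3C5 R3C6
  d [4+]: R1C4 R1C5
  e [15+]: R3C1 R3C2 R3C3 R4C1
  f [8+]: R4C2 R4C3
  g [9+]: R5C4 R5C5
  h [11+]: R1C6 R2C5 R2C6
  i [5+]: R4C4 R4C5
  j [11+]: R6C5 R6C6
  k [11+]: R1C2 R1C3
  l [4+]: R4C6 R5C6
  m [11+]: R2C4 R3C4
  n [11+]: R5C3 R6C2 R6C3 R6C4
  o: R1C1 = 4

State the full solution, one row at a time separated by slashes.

4 6 5 1 3 2 / 1 3 2 6 4 5 / 6 1 3 5 2 4 / 5 2 6 4 1 3 / 2 5 4 3 6 1 / 3 4 1 2 5 6

O is a freebie; hence R1C1 = 4.
The only place for 2 in row 1 is R1C6.
In row 2, 4 can only go at R2C5, so R2C5 = 4.
Cage h has sum 11, so R2C6 = 5.
5 is placed in column 6, which forces R3C6 = 4.
5 is placed in column 6, leaving R6C6 = 6.
Row 2 now contains 5, which forces R2C4 = 6.
Cage m's pair has sum 11, which forces R3C4 = 5.
Cage c needs two cells with sum 6; hence R3C5 = 2.
6 is placed in row 6, leaving R6C5 = 5.
Cage e needs sum 15, leaving R4C1 = 5.
Cage g needs two cells with sum 9, so R5C4 = 3.
Column 5 already has 5, so R5C5 = 6.
Row 5 already has 3; hence R5C6 = 1.
Column 4 now contains 3, leaving R1C4 = 1.
The two cells of cage d must have sum 4, so R1C5 = 3.
3 is placed in column 5, which forces R4C5 = 1.
1 is placed in column 6, which forces R4C6 = 3.
Row 5 already has 1; hence R5C1 = 2.
Cage a has sum 10; hence R5C2 = 5.
5 is placed in row 5; hence R5C3 = 4.
The 3 cells of cage a must have sum 10; hence R6C1 = 3.
Column 2 now contains 5, which forces R1C2 = 6.
The two cells of cage k must have sum 11, leaving R1C3 = 5.
Column 1 now contains 3, so R2C1 = 1.
Column 1 already has 1, leaving R3C1 = 6.
6 is placed in column 2, leaving R4C2 = 2.
Row 4 now contains 2, which forces R4C3 = 6.
Cage i needs two cells with sum 5, leaving R4C4 = 4.
Column 4 now contains 4, leaving R6C4 = 2.
Column 2 now contains 2; hence R2C2 = 3.
Cage b needs sum 6; hence R2C3 = 2.
Column 2 now contains 3; hence R3C2 = 1.
Row 3 already has 1; hence R3C3 = 3.
The 4 cells of cage n must have sum 11, so R6C2 = 4.
Row 6 already has 2, leaving R6C3 = 1.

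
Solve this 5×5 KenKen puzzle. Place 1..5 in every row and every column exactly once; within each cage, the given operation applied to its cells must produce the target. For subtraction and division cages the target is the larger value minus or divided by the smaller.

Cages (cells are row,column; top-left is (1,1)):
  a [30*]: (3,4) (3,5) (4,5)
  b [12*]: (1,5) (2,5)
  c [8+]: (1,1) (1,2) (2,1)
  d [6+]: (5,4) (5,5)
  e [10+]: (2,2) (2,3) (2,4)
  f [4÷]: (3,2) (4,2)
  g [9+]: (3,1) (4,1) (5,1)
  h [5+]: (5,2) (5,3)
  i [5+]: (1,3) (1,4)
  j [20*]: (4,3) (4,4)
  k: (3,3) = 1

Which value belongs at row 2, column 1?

Cage k is a single given cell, leaving (3,3) = 1.
1 is placed in row 3, leaving (3,2) = 4.
Cage f needs two cells with quotient 4, leaving (4,2) = 1.
Column 5 needs a 1, and only (5,5) is open for it.
Cage d needs two cells with sum 6, leaving (5,4) = 5.
Cage j needs two cells with product 20, leaving (4,3) = 5.
5 is placed in column 4, so (4,4) = 4.
The 3 cells of cage e must have sum 10; hence (2,2) = 5.
The 3 cells of cage a must have product 30, leaving (3,5) = 5.
Cage g has sum 9, leaving (5,1) = 4.
Row 1 needs a 1, and only (1,4) is open for it.
Cage i needs two cells with sum 5, so (1,3) = 4.
Row 1 already has 4, leaving (1,5) = 3.
Column 5 already has 3, so (2,5) = 4.
Column 5 already has 3, leaving (4,5) = 2.
Cage c has sum 8, leaving (1,1) = 5.
Row 1 already has 3; hence (1,2) = 2.
Cage c has sum 8, which forces (2,1) = 1.
The 3 cells of cage g must have sum 9, which forces (3,1) = 2.
The 3 cells of cage a must have product 30, leaving (3,4) = 3.
Row 4 already has 2; hence (4,1) = 3.
Column 2 now contains 2; hence (5,2) = 3.
3 is placed in row 5; hence (5,3) = 2.
2 is placed in column 3, leaving (2,3) = 3.
Column 4 now contains 3; hence (2,4) = 2.
Filled in: 5 2 4 1 3 / 1 5 3 2 4 / 2 4 1 3 5 / 3 1 5 4 2 / 4 3 2 5 1.

1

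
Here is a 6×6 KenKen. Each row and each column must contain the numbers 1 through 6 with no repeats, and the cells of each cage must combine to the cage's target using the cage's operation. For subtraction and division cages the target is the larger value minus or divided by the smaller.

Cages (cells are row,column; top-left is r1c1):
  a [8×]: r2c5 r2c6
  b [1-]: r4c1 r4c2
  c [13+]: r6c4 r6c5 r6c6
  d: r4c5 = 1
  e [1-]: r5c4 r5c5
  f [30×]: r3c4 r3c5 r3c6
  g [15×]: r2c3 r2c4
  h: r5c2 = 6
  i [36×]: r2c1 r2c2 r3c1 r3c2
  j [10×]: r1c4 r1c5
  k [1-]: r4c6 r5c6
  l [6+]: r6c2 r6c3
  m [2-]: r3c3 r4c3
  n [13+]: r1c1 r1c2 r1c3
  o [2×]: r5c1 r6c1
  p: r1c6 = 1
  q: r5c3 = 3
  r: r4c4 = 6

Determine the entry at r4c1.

Cage p is given, which forces r1c6 = 1.
R is a freebie, leaving r4c4 = 6.
D is a freebie; hence r4c5 = 1.
Cage h is a single given cell, so r5c2 = 6.
Cage q is given, so r5c3 = 3.
3 is placed in column 3, so r2c3 = 5.
Cage g needs two cells with product 15, which forces r2c4 = 3.
In row 2, 6 can only go at r2c1, so r2c1 = 6.
Cage n has sum 13, so r1c3 = 6.
Row 2 needs a 1, and only r2c2 is open for it.
The only place for 1 in row 3 is r3c4.
In row 3, 4 can only go at r3c3, so r3c3 = 4.
4 is placed in column 3, which forces r4c3 = 2.
2 is placed in column 3; hence r6c3 = 1.
The two cells of cage o must have product 2, so r5c1 = 1.
1 is placed in row 6, so r6c1 = 2.
Cage l needs two cells with sum 6, so r6c2 = 5.
Row 6 already has 5; hence r6c4 = 4.
Column 1 now contains 2, leaving r3c1 = 3.
Cage i needs product 36, so r3c2 = 2.
Column 4 now contains 4, leaving r5c4 = 5.
Cage e needs two cells with difference 1, which forces r5c5 = 4.
Row 5 already has 4, which forces r5c6 = 2.
Cage n has sum 13, leaving r1c1 = 4.
Cage n needs sum 13, leaving r1c2 = 3.
5 is placed in column 4, leaving r1c4 = 2.
Cage j's pair has product 10; hence r1c5 = 5.
Column 5 already has 4, leaving r2c5 = 2.
2 is placed in column 6, so r2c6 = 4.
Column 5 now contains 5, leaving r3c5 = 6.
Row 3 now contains 6, leaving r3c6 = 5.
Column 1 now contains 4; hence r4c1 = 5.
Column 2 now contains 3, so r4c2 = 4.
Cage k needs two cells with difference 1, which forces r4c6 = 3.
6 is placed in column 5, leaving r6c5 = 3.
Column 6 now contains 3; hence r6c6 = 6.
The full grid is 4 3 6 2 5 1 / 6 1 5 3 2 4 / 3 2 4 1 6 5 / 5 4 2 6 1 3 / 1 6 3 5 4 2 / 2 5 1 4 3 6.

5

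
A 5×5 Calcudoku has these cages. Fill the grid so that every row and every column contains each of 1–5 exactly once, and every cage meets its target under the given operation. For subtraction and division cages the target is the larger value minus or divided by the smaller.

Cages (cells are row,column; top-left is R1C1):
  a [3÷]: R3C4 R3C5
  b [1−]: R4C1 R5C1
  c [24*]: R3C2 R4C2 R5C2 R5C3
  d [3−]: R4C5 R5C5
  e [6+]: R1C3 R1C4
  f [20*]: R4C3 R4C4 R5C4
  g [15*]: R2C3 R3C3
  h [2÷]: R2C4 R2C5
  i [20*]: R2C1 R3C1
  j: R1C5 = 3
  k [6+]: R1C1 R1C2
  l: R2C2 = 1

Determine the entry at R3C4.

3

Cage j is a single given cell, which forces R1C5 = 3.
Cage l is a single given cell; hence R2C2 = 1.
3 is placed in column 5, which forces R3C5 = 1.
Row 3 already has 1, so R3C4 = 3.
Cage c has product 24, leaving R5C3 = 1.
Cage g needs two cells with product 15; hence R2C3 = 3.
Row 3 already has 3, leaving R3C3 = 5.
Cage i's pair has product 20, so R2C1 = 5.
Row 3 now contains 5; hence R3C1 = 4.
Row 3 already has 4; hence R3C2 = 2.
Row 1 needs a 1, and only R1C1 is open for it.
The two cells of cage k must have sum 6; hence R1C2 = 5.
In row 4, 1 can only go at R4C4, so R4C4 = 1.
Cage f has product 20, so R4C3 = 4.
Cage f has product 20; hence R5C4 = 5.
Row 5 now contains 5, leaving R5C5 = 2.
Column 3 already has 4, leaving R1C3 = 2.
Cage e needs two cells with sum 6, leaving R1C4 = 4.
Cage h needs two cells with quotient 2, so R2C4 = 2.
Column 5 now contains 2, leaving R2C5 = 4.
Cage b needs two cells with difference 1, leaving R4C1 = 2.
Row 4 already has 4, leaving R4C2 = 3.
Column 5 now contains 2, leaving R4C5 = 5.
Row 5 now contains 2, which forces R5C1 = 3.
The 4 cells of cage c must have product 24, leaving R5C2 = 4.
The full grid is 1 5 2 4 3 / 5 1 3 2 4 / 4 2 5 3 1 / 2 3 4 1 5 / 3 4 1 5 2.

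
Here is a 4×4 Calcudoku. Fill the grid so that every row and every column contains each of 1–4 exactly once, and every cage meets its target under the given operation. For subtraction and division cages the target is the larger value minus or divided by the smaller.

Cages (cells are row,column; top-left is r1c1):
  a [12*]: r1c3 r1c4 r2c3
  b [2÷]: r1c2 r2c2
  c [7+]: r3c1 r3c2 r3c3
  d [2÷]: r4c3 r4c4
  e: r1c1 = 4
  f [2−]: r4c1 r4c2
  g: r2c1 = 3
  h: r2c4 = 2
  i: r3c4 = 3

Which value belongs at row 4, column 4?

4

E is a freebie, leaving r1c1 = 4.
G is a freebie, which forces r2c1 = 3.
Cage h is a single given cell, so r2c4 = 2.
Cage i is a single given cell, which forces r3c4 = 3.
The two cells of cage b must have quotient 2, so r1c2 = 2.
Cage a has product 12, so r1c3 = 3.
Column 4 already has 3; hence r1c4 = 1.
Cage a needs product 12, so r2c3 = 4.
Cage d needs two cells with quotient 2, so r4c3 = 2.
Column 4 now contains 1; hence r4c4 = 4.
Row 2 already has 4; hence r2c2 = 1.
Cage c has sum 7, leaving r3c1 = 2.
Cage c needs sum 7, so r3c2 = 4.
Column 3 now contains 2, leaving r3c3 = 1.
Row 4 now contains 2; hence r4c1 = 1.
4 is placed in row 4; hence r4c2 = 3.
The full grid is 4 2 3 1 / 3 1 4 2 / 2 4 1 3 / 1 3 2 4.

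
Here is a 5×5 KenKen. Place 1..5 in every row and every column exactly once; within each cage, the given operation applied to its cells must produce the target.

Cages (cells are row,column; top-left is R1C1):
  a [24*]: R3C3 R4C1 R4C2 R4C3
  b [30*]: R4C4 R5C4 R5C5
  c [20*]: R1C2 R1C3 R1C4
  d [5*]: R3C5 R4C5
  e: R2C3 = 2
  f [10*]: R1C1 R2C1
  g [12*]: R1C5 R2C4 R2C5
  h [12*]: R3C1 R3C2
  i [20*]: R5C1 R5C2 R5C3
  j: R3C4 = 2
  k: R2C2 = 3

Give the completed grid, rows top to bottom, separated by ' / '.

K is a freebie, leaving R2C2 = 3.
Cage e is given, so R2C3 = 2.
3 is placed in column 2, so R3C2 = 4.
Cage j is given, so R3C4 = 2.
The two cells of cage f must have product 10, leaving R1C1 = 2.
Cage g needs product 12, which forces R1C5 = 3.
2 is placed in row 2, which forces R2C1 = 5.
Row 3 now contains 4, which forces R3C1 = 3.
Row 3 now contains 3, which forces R3C3 = 1.
1 is placed in row 3, which forces R3C5 = 5.
Column 5 already has 5, so R4C5 = 1.
The 3 cells of cage b must have product 30, which forces R5C5 = 2.
The 3 cells of cage g must have product 12; hence R2C4 = 1.
Column 5 now contains 1; hence R2C5 = 4.
Row 4 now contains 1, which forces R4C1 = 4.
Row 4 now contains 1, leaving R4C2 = 2.
Cage a has product 24, leaving R4C3 = 3.
Row 4 already has 3, so R4C4 = 5.
4 is placed in column 1, leaving R5C1 = 1.
Row 5 already has 1; hence R5C2 = 5.
5 is placed in row 5; hence R5C3 = 4.
5 is placed in column 4; hence R5C4 = 3.
5 is placed in column 2, leaving R1C2 = 1.
Column 3 already has 4, so R1C3 = 5.
5 is placed in column 4, leaving R1C4 = 4.

2 1 5 4 3 / 5 3 2 1 4 / 3 4 1 2 5 / 4 2 3 5 1 / 1 5 4 3 2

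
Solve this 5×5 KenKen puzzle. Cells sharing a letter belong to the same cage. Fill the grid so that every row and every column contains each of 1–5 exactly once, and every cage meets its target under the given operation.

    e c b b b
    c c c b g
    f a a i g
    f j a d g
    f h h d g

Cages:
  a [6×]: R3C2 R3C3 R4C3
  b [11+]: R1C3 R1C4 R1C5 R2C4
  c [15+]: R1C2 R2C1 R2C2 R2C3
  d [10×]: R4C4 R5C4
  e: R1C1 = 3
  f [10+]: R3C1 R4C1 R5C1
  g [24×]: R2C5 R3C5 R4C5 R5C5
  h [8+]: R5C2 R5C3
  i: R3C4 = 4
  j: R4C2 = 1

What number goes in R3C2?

2

Cage e is given, leaving R1C1 = 3.
Cage i is a single given cell, leaving R3C4 = 4.
J is a freebie, which forces R4C2 = 1.
The 3 cells of cage a must have product 6, leaving R3C3 = 1.
1 is placed in row 3, which forces R3C1 = 5.
Cage f needs sum 10, leaving R4C1 = 4.
Cage f needs sum 10, leaving R5C1 = 1.
1 is placed in column 1; hence R2C1 = 2.
Cage g needs product 24, which forces R2C5 = 1.
Cage g needs product 24, so R5C5 = 4.
Cage b needs sum 11, leaving R1C4 = 1.
1 is placed in row 2, which forces R2C4 = 3.
The 4 cells of cage c must have sum 15, so R1C2 = 4.
Row 2 already has 3, leaving R2C2 = 5.
The 4 cells of cage c must have sum 15, leaving R2C3 = 4.
Column 2 now contains 5, which forces R5C2 = 3.
Row 5 already has 3, leaving R5C3 = 5.
Row 5 already has 5, which forces R5C4 = 2.
Column 3 now contains 5, so R1C3 = 2.
Cage b has sum 11, so R1C5 = 5.
Column 2 already has 3; hence R3C2 = 2.
Row 3 already has 2, which forces R3C5 = 3.
Cage a has product 6, leaving R4C3 = 3.
Column 4 now contains 2, leaving R4C4 = 5.
Column 5 now contains 3; hence R4C5 = 2.
Completed grid: 3 4 2 1 5 / 2 5 4 3 1 / 5 2 1 4 3 / 4 1 3 5 2 / 1 3 5 2 4.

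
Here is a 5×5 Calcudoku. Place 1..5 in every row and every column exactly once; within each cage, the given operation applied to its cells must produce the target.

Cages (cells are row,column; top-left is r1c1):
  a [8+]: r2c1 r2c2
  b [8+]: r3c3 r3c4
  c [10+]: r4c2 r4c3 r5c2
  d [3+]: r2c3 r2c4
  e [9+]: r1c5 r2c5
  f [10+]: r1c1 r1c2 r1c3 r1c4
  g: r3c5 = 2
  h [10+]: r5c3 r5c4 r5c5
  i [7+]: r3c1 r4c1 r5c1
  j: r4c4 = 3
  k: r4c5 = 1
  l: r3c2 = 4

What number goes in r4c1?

Cage l is a single given cell, so r3c2 = 4.
Cage g is a single given cell, which forces r3c5 = 2.
J is a freebie, leaving r4c4 = 3.
K is a freebie, so r4c5 = 1.
Row 3 now contains 2, leaving r3c1 = 1.
Cage b's pair has sum 8; hence r3c3 = 3.
Column 4 already has 3, so r3c4 = 5.
Row 1 needs a 5, and only r1c5 is open for it.
Column 5 now contains 5, leaving r2c5 = 4.
Cage h has sum 10, leaving r5c3 = 5.
Column 5 already has 4, which forces r5c5 = 3.
Cage c has sum 10, so r4c2 = 5.
The 3 cells of cage c must have sum 10, which forces r4c3 = 4.
Row 5 now contains 3, leaving r5c2 = 1.
The 3 cells of cage h must have sum 10, which forces r5c4 = 2.
The two cells of cage a must have sum 8; hence r2c1 = 5.
Column 2 already has 5; hence r2c2 = 3.
The two cells of cage d must have sum 3; hence r2c3 = 2.
Column 4 now contains 2, which forces r2c4 = 1.
4 is placed in row 4; hence r4c1 = 2.
Row 5 already has 2, so r5c1 = 4.
4 is placed in column 1, which forces r1c1 = 3.
3 is placed in column 2, so r1c2 = 2.
2 is placed in column 3, leaving r1c3 = 1.
Column 4 now contains 1, so r1c4 = 4.
The full grid is 3 2 1 4 5 / 5 3 2 1 4 / 1 4 3 5 2 / 2 5 4 3 1 / 4 1 5 2 3.

2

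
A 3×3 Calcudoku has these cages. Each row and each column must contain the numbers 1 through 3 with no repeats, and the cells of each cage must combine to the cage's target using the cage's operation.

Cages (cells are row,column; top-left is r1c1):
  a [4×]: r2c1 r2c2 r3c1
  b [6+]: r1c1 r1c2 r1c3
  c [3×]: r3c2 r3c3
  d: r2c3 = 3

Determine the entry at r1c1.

3

The 3 cells of cage a must have product 4, which forces r2c1 = 1.
The 3 cells of cage a must have product 4, which forces r2c2 = 2.
Cage d is given, leaving r2c3 = 3.
Cage a needs product 4; hence r3c1 = 2.
Column 3 already has 3, so r3c3 = 1.
Column 1 already has 2, which forces r1c1 = 3.
Cage b has sum 6, so r1c2 = 1.
Column 3 already has 1, which forces r1c3 = 2.
1 is placed in row 3, which forces r3c2 = 3.
Completed grid: 3 1 2 / 1 2 3 / 2 3 1.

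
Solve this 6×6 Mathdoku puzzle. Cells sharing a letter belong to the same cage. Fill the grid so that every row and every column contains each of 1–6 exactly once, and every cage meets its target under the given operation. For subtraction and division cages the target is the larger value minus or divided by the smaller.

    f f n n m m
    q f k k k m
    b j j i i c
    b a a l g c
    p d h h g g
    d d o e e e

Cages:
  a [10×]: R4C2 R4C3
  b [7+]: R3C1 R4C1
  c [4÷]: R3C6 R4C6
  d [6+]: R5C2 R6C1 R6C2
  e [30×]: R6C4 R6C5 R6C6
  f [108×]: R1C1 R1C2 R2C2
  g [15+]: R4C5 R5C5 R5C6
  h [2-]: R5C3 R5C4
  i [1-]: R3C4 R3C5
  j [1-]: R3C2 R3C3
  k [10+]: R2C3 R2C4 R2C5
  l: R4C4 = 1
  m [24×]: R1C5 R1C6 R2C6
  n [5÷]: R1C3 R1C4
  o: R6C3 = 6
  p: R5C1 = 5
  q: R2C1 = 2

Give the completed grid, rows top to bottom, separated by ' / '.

The 3 cells of cage f must have product 108, leaving R1C1 = 6.
The 3 cells of cage f must have product 108, so R1C2 = 3.
Cage q is given, which forces R2C1 = 2.
The 3 cells of cage f must have product 108, which forces R2C2 = 6.
Cage l is given, so R4C4 = 1.
Row 4 already has 1; hence R4C6 = 4.
P is a freebie, so R5C1 = 5.
Row 5 now contains 5; hence R5C6 = 6.
Cage o is given, so R6C3 = 6.
Cage n needs two cells with quotient 5, so R1C3 = 1.
Column 4 now contains 1, leaving R1C4 = 5.
Cage m has product 24, which forces R1C5 = 4.
The 3 cells of cage m must have product 24; hence R1C6 = 2.
Column 4 now contains 5, so R2C4 = 4.
The 3 cells of cage m must have product 24, so R2C6 = 3.
The two cells of cage b must have sum 7, so R3C1 = 4.
4 is placed in column 6, so R3C6 = 1.
Column 1 already has 5, leaving R4C1 = 3.
Column 5 already has 4, leaving R5C5 = 3.
Column 1 now contains 3, which forces R6C1 = 1.
Column 6 now contains 3, which forces R6C6 = 5.
Row 2 already has 4, leaving R2C3 = 5.
The 3 cells of cage k must have sum 10, which forces R2C5 = 1.
Cage j needs two cells with difference 1, so R3C2 = 2.
The two cells of cage j must have difference 1, so R3C3 = 3.
Row 3 already has 3; hence R3C4 = 6.
2 is placed in row 3, which forces R3C5 = 5.
2 is placed in column 2, so R4C2 = 5.
5 is placed in column 3, leaving R4C3 = 2.
Cage g needs sum 15, so R4C5 = 6.
Cage d has sum 6, so R5C2 = 1.
Cage h needs two cells with difference 2; hence R5C3 = 4.
Row 5 already has 3, which forces R5C4 = 2.
The 3 cells of cage d must have sum 6, leaving R6C2 = 4.
Cage e needs product 30, which forces R6C4 = 3.
Row 6 now contains 5, which forces R6C5 = 2.

6 3 1 5 4 2 / 2 6 5 4 1 3 / 4 2 3 6 5 1 / 3 5 2 1 6 4 / 5 1 4 2 3 6 / 1 4 6 3 2 5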